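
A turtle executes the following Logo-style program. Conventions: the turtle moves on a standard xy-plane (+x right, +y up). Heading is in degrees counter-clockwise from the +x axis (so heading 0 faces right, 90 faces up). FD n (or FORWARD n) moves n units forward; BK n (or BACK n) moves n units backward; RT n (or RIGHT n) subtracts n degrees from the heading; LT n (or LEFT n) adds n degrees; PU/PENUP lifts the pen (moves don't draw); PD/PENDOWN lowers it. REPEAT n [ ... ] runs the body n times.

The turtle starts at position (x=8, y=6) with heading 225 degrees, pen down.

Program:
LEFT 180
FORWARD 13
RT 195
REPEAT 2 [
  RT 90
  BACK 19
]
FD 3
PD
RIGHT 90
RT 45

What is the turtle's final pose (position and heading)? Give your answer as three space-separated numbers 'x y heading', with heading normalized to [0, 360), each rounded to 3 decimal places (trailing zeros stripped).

Answer: 12.836 -9.262 255

Derivation:
Executing turtle program step by step:
Start: pos=(8,6), heading=225, pen down
LT 180: heading 225 -> 45
FD 13: (8,6) -> (17.192,15.192) [heading=45, draw]
RT 195: heading 45 -> 210
REPEAT 2 [
  -- iteration 1/2 --
  RT 90: heading 210 -> 120
  BK 19: (17.192,15.192) -> (26.692,-1.262) [heading=120, draw]
  -- iteration 2/2 --
  RT 90: heading 120 -> 30
  BK 19: (26.692,-1.262) -> (10.238,-10.762) [heading=30, draw]
]
FD 3: (10.238,-10.762) -> (12.836,-9.262) [heading=30, draw]
PD: pen down
RT 90: heading 30 -> 300
RT 45: heading 300 -> 255
Final: pos=(12.836,-9.262), heading=255, 4 segment(s) drawn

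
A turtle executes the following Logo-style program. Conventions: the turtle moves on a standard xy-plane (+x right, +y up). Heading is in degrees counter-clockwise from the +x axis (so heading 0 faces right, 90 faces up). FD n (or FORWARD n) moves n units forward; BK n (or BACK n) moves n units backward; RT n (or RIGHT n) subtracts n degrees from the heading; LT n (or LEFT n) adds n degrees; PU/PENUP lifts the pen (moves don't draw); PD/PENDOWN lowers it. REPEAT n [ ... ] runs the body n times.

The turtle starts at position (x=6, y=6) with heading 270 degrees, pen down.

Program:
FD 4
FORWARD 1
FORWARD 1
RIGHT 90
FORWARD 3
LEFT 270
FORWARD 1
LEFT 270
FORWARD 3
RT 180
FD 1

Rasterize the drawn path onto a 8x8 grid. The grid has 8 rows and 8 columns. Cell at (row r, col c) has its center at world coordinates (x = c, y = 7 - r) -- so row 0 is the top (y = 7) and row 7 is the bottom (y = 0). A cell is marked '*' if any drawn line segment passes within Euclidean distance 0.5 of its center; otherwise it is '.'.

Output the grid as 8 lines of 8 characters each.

Segment 0: (6,6) -> (6,2)
Segment 1: (6,2) -> (6,1)
Segment 2: (6,1) -> (6,0)
Segment 3: (6,0) -> (3,0)
Segment 4: (3,0) -> (3,1)
Segment 5: (3,1) -> (6,1)
Segment 6: (6,1) -> (5,1)

Answer: ........
......*.
......*.
......*.
......*.
......*.
...****.
...****.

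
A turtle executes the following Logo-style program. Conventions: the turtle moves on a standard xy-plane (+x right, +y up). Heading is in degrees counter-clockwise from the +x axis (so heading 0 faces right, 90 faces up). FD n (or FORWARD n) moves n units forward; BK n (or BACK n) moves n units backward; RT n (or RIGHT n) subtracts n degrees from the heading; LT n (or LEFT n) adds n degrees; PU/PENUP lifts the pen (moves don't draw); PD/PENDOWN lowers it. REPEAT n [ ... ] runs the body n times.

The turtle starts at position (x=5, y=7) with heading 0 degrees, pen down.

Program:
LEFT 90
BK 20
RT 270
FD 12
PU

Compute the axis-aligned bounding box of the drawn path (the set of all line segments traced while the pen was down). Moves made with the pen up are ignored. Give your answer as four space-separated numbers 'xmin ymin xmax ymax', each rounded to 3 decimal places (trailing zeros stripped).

Answer: -7 -13 5 7

Derivation:
Executing turtle program step by step:
Start: pos=(5,7), heading=0, pen down
LT 90: heading 0 -> 90
BK 20: (5,7) -> (5,-13) [heading=90, draw]
RT 270: heading 90 -> 180
FD 12: (5,-13) -> (-7,-13) [heading=180, draw]
PU: pen up
Final: pos=(-7,-13), heading=180, 2 segment(s) drawn

Segment endpoints: x in {-7, 5, 5}, y in {-13, -13, 7}
xmin=-7, ymin=-13, xmax=5, ymax=7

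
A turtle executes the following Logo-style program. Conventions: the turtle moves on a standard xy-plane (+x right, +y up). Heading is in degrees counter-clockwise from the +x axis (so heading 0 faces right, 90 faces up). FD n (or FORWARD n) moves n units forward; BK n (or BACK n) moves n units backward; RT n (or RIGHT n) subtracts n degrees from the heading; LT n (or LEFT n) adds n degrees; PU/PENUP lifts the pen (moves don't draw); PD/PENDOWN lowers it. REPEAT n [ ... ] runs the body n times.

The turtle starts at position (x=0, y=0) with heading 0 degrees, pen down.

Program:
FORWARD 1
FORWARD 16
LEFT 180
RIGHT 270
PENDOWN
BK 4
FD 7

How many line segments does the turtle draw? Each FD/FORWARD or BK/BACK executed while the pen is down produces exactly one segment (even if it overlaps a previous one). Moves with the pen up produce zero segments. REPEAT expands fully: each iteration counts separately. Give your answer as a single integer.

Answer: 4

Derivation:
Executing turtle program step by step:
Start: pos=(0,0), heading=0, pen down
FD 1: (0,0) -> (1,0) [heading=0, draw]
FD 16: (1,0) -> (17,0) [heading=0, draw]
LT 180: heading 0 -> 180
RT 270: heading 180 -> 270
PD: pen down
BK 4: (17,0) -> (17,4) [heading=270, draw]
FD 7: (17,4) -> (17,-3) [heading=270, draw]
Final: pos=(17,-3), heading=270, 4 segment(s) drawn
Segments drawn: 4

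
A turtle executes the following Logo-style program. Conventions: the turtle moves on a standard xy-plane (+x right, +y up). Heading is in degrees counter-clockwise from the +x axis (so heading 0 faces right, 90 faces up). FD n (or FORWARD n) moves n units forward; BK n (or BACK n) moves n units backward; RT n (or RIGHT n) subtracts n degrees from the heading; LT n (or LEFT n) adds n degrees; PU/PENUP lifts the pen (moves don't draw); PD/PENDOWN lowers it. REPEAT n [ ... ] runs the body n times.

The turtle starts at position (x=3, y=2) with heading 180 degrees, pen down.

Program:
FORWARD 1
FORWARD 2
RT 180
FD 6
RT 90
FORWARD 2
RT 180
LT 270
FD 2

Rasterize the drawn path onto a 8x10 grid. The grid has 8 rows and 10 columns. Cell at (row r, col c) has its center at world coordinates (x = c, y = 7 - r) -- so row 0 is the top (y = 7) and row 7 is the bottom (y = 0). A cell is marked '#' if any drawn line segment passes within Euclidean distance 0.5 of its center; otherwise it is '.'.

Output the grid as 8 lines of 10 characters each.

Answer: ..........
..........
..........
..........
..........
#######...
......#...
......###.

Derivation:
Segment 0: (3,2) -> (2,2)
Segment 1: (2,2) -> (0,2)
Segment 2: (0,2) -> (6,2)
Segment 3: (6,2) -> (6,0)
Segment 4: (6,0) -> (8,0)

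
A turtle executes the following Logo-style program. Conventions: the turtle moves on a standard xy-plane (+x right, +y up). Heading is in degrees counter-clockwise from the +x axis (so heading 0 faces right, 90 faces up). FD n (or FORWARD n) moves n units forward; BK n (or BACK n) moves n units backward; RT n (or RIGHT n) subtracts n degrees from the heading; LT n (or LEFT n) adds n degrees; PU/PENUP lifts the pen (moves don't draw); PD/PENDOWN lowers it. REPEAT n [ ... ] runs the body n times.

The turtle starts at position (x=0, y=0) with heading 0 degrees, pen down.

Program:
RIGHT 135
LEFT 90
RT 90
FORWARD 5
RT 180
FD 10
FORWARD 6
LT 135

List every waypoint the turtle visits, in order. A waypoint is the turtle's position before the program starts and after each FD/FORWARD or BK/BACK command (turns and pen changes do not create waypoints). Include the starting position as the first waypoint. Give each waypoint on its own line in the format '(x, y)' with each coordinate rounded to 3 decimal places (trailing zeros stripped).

Executing turtle program step by step:
Start: pos=(0,0), heading=0, pen down
RT 135: heading 0 -> 225
LT 90: heading 225 -> 315
RT 90: heading 315 -> 225
FD 5: (0,0) -> (-3.536,-3.536) [heading=225, draw]
RT 180: heading 225 -> 45
FD 10: (-3.536,-3.536) -> (3.536,3.536) [heading=45, draw]
FD 6: (3.536,3.536) -> (7.778,7.778) [heading=45, draw]
LT 135: heading 45 -> 180
Final: pos=(7.778,7.778), heading=180, 3 segment(s) drawn
Waypoints (4 total):
(0, 0)
(-3.536, -3.536)
(3.536, 3.536)
(7.778, 7.778)

Answer: (0, 0)
(-3.536, -3.536)
(3.536, 3.536)
(7.778, 7.778)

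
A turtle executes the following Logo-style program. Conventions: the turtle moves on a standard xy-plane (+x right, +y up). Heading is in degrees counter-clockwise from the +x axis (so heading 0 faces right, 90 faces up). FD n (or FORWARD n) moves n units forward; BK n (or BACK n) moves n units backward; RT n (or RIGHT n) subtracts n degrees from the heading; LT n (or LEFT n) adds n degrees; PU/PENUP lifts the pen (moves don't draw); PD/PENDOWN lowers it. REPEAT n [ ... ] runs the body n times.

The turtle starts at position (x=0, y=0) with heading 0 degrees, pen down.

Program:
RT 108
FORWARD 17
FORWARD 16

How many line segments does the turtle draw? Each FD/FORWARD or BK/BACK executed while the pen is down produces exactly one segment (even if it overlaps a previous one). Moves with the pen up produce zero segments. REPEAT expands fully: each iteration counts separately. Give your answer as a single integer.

Answer: 2

Derivation:
Executing turtle program step by step:
Start: pos=(0,0), heading=0, pen down
RT 108: heading 0 -> 252
FD 17: (0,0) -> (-5.253,-16.168) [heading=252, draw]
FD 16: (-5.253,-16.168) -> (-10.198,-31.385) [heading=252, draw]
Final: pos=(-10.198,-31.385), heading=252, 2 segment(s) drawn
Segments drawn: 2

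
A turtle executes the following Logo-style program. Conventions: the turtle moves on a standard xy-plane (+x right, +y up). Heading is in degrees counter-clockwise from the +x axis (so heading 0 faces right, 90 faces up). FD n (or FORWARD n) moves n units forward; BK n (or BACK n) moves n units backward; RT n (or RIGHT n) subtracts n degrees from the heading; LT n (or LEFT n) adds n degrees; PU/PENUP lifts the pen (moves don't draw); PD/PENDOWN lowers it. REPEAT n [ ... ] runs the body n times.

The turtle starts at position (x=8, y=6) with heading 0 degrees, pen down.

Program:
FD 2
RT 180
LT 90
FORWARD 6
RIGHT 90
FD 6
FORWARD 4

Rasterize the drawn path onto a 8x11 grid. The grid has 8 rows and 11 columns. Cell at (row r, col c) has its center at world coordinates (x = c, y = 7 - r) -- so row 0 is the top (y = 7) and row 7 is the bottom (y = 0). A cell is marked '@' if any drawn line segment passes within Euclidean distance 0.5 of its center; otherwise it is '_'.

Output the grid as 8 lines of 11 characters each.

Answer: ___________
________@@@
__________@
__________@
__________@
__________@
__________@
@@@@@@@@@@@

Derivation:
Segment 0: (8,6) -> (10,6)
Segment 1: (10,6) -> (10,0)
Segment 2: (10,0) -> (4,-0)
Segment 3: (4,-0) -> (0,-0)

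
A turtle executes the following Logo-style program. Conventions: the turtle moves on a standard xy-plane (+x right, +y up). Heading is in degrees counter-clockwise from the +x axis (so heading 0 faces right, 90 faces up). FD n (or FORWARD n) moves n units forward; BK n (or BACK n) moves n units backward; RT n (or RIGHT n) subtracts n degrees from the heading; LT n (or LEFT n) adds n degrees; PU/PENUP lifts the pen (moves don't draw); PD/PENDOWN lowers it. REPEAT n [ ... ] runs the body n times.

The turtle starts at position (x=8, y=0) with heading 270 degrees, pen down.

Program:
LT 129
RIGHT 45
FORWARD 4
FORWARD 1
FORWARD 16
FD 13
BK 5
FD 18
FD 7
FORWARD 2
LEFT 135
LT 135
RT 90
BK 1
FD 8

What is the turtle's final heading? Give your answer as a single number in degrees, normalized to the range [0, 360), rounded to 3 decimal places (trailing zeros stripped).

Answer: 174

Derivation:
Executing turtle program step by step:
Start: pos=(8,0), heading=270, pen down
LT 129: heading 270 -> 39
RT 45: heading 39 -> 354
FD 4: (8,0) -> (11.978,-0.418) [heading=354, draw]
FD 1: (11.978,-0.418) -> (12.973,-0.523) [heading=354, draw]
FD 16: (12.973,-0.523) -> (28.885,-2.195) [heading=354, draw]
FD 13: (28.885,-2.195) -> (41.814,-3.554) [heading=354, draw]
BK 5: (41.814,-3.554) -> (36.841,-3.031) [heading=354, draw]
FD 18: (36.841,-3.031) -> (54.743,-4.913) [heading=354, draw]
FD 7: (54.743,-4.913) -> (61.704,-5.645) [heading=354, draw]
FD 2: (61.704,-5.645) -> (63.693,-5.854) [heading=354, draw]
LT 135: heading 354 -> 129
LT 135: heading 129 -> 264
RT 90: heading 264 -> 174
BK 1: (63.693,-5.854) -> (64.688,-5.958) [heading=174, draw]
FD 8: (64.688,-5.958) -> (56.732,-5.122) [heading=174, draw]
Final: pos=(56.732,-5.122), heading=174, 10 segment(s) drawn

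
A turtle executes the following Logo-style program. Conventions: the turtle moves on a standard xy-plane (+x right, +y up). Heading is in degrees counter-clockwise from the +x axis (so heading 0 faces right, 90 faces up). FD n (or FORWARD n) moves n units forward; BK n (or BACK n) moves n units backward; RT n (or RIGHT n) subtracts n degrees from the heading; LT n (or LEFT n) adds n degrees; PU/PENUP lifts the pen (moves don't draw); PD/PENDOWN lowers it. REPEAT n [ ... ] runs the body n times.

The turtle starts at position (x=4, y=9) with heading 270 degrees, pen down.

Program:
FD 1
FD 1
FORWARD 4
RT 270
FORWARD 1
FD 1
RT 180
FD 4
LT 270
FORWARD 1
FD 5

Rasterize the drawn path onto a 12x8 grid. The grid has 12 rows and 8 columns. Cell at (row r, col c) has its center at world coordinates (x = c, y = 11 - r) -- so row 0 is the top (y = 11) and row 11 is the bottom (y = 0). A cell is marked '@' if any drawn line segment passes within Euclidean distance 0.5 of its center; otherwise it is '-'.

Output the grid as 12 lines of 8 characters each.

Answer: --------
--------
--@-@---
--@-@---
--@-@---
--@-@---
--@-@---
--@-@---
--@@@@@-
--------
--------
--------

Derivation:
Segment 0: (4,9) -> (4,8)
Segment 1: (4,8) -> (4,7)
Segment 2: (4,7) -> (4,3)
Segment 3: (4,3) -> (5,3)
Segment 4: (5,3) -> (6,3)
Segment 5: (6,3) -> (2,3)
Segment 6: (2,3) -> (2,4)
Segment 7: (2,4) -> (2,9)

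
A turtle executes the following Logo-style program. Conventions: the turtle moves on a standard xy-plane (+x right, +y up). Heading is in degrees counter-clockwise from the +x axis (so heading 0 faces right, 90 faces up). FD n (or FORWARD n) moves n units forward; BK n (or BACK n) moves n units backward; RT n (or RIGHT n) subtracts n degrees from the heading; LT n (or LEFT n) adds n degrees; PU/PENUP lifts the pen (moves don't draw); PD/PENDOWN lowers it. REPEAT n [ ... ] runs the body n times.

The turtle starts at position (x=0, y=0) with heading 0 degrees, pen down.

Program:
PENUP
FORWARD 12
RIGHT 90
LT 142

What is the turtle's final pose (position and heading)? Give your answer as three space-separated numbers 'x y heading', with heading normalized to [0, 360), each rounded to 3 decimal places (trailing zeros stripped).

Answer: 12 0 52

Derivation:
Executing turtle program step by step:
Start: pos=(0,0), heading=0, pen down
PU: pen up
FD 12: (0,0) -> (12,0) [heading=0, move]
RT 90: heading 0 -> 270
LT 142: heading 270 -> 52
Final: pos=(12,0), heading=52, 0 segment(s) drawn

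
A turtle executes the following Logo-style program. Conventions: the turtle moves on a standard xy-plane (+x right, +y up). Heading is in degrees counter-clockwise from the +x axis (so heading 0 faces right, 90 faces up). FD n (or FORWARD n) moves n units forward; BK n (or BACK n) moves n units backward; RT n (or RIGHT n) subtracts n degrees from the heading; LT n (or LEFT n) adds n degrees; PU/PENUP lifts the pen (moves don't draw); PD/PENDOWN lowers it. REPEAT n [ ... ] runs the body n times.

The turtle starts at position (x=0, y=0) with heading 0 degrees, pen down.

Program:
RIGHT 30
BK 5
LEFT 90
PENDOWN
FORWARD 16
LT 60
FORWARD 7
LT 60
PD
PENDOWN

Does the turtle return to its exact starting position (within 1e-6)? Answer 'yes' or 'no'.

Answer: no

Derivation:
Executing turtle program step by step:
Start: pos=(0,0), heading=0, pen down
RT 30: heading 0 -> 330
BK 5: (0,0) -> (-4.33,2.5) [heading=330, draw]
LT 90: heading 330 -> 60
PD: pen down
FD 16: (-4.33,2.5) -> (3.67,16.356) [heading=60, draw]
LT 60: heading 60 -> 120
FD 7: (3.67,16.356) -> (0.17,22.419) [heading=120, draw]
LT 60: heading 120 -> 180
PD: pen down
PD: pen down
Final: pos=(0.17,22.419), heading=180, 3 segment(s) drawn

Start position: (0, 0)
Final position: (0.17, 22.419)
Distance = 22.419; >= 1e-6 -> NOT closed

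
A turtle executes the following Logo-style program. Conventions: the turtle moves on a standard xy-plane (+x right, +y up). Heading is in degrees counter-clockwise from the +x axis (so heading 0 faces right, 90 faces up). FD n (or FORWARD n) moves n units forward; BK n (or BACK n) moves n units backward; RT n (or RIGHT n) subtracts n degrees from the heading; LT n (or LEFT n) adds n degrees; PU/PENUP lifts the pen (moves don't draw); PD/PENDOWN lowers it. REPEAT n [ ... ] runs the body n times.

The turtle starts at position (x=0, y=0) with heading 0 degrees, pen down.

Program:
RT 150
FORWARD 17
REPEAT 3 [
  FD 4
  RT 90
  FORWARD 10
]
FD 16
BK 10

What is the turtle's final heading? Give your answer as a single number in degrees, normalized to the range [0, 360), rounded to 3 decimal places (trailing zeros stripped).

Answer: 300

Derivation:
Executing turtle program step by step:
Start: pos=(0,0), heading=0, pen down
RT 150: heading 0 -> 210
FD 17: (0,0) -> (-14.722,-8.5) [heading=210, draw]
REPEAT 3 [
  -- iteration 1/3 --
  FD 4: (-14.722,-8.5) -> (-18.187,-10.5) [heading=210, draw]
  RT 90: heading 210 -> 120
  FD 10: (-18.187,-10.5) -> (-23.187,-1.84) [heading=120, draw]
  -- iteration 2/3 --
  FD 4: (-23.187,-1.84) -> (-25.187,1.624) [heading=120, draw]
  RT 90: heading 120 -> 30
  FD 10: (-25.187,1.624) -> (-16.526,6.624) [heading=30, draw]
  -- iteration 3/3 --
  FD 4: (-16.526,6.624) -> (-13.062,8.624) [heading=30, draw]
  RT 90: heading 30 -> 300
  FD 10: (-13.062,8.624) -> (-8.062,-0.036) [heading=300, draw]
]
FD 16: (-8.062,-0.036) -> (-0.062,-13.892) [heading=300, draw]
BK 10: (-0.062,-13.892) -> (-5.062,-5.232) [heading=300, draw]
Final: pos=(-5.062,-5.232), heading=300, 9 segment(s) drawn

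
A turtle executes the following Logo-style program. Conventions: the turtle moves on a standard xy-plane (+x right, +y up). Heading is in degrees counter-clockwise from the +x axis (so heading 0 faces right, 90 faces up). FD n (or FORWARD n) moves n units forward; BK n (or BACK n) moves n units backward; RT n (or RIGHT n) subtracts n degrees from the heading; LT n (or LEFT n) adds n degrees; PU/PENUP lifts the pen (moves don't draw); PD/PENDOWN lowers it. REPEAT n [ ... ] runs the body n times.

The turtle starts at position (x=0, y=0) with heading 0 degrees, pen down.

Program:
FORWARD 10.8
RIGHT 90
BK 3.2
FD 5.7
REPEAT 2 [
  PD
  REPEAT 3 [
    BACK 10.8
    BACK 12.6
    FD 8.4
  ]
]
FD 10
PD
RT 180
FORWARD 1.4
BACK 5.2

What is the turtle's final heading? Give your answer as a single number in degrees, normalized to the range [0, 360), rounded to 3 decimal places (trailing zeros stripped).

Answer: 90

Derivation:
Executing turtle program step by step:
Start: pos=(0,0), heading=0, pen down
FD 10.8: (0,0) -> (10.8,0) [heading=0, draw]
RT 90: heading 0 -> 270
BK 3.2: (10.8,0) -> (10.8,3.2) [heading=270, draw]
FD 5.7: (10.8,3.2) -> (10.8,-2.5) [heading=270, draw]
REPEAT 2 [
  -- iteration 1/2 --
  PD: pen down
  REPEAT 3 [
    -- iteration 1/3 --
    BK 10.8: (10.8,-2.5) -> (10.8,8.3) [heading=270, draw]
    BK 12.6: (10.8,8.3) -> (10.8,20.9) [heading=270, draw]
    FD 8.4: (10.8,20.9) -> (10.8,12.5) [heading=270, draw]
    -- iteration 2/3 --
    BK 10.8: (10.8,12.5) -> (10.8,23.3) [heading=270, draw]
    BK 12.6: (10.8,23.3) -> (10.8,35.9) [heading=270, draw]
    FD 8.4: (10.8,35.9) -> (10.8,27.5) [heading=270, draw]
    -- iteration 3/3 --
    BK 10.8: (10.8,27.5) -> (10.8,38.3) [heading=270, draw]
    BK 12.6: (10.8,38.3) -> (10.8,50.9) [heading=270, draw]
    FD 8.4: (10.8,50.9) -> (10.8,42.5) [heading=270, draw]
  ]
  -- iteration 2/2 --
  PD: pen down
  REPEAT 3 [
    -- iteration 1/3 --
    BK 10.8: (10.8,42.5) -> (10.8,53.3) [heading=270, draw]
    BK 12.6: (10.8,53.3) -> (10.8,65.9) [heading=270, draw]
    FD 8.4: (10.8,65.9) -> (10.8,57.5) [heading=270, draw]
    -- iteration 2/3 --
    BK 10.8: (10.8,57.5) -> (10.8,68.3) [heading=270, draw]
    BK 12.6: (10.8,68.3) -> (10.8,80.9) [heading=270, draw]
    FD 8.4: (10.8,80.9) -> (10.8,72.5) [heading=270, draw]
    -- iteration 3/3 --
    BK 10.8: (10.8,72.5) -> (10.8,83.3) [heading=270, draw]
    BK 12.6: (10.8,83.3) -> (10.8,95.9) [heading=270, draw]
    FD 8.4: (10.8,95.9) -> (10.8,87.5) [heading=270, draw]
  ]
]
FD 10: (10.8,87.5) -> (10.8,77.5) [heading=270, draw]
PD: pen down
RT 180: heading 270 -> 90
FD 1.4: (10.8,77.5) -> (10.8,78.9) [heading=90, draw]
BK 5.2: (10.8,78.9) -> (10.8,73.7) [heading=90, draw]
Final: pos=(10.8,73.7), heading=90, 24 segment(s) drawn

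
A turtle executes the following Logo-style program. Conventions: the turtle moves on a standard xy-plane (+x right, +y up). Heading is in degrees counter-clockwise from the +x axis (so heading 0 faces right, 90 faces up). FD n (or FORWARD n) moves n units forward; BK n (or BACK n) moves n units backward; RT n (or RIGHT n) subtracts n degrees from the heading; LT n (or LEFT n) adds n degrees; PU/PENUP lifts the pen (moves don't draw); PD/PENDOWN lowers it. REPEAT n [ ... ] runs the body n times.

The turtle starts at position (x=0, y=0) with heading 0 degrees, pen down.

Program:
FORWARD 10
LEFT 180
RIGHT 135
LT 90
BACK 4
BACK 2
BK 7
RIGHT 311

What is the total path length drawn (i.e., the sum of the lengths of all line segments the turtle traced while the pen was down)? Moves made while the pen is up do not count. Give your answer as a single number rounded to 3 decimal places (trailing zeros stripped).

Executing turtle program step by step:
Start: pos=(0,0), heading=0, pen down
FD 10: (0,0) -> (10,0) [heading=0, draw]
LT 180: heading 0 -> 180
RT 135: heading 180 -> 45
LT 90: heading 45 -> 135
BK 4: (10,0) -> (12.828,-2.828) [heading=135, draw]
BK 2: (12.828,-2.828) -> (14.243,-4.243) [heading=135, draw]
BK 7: (14.243,-4.243) -> (19.192,-9.192) [heading=135, draw]
RT 311: heading 135 -> 184
Final: pos=(19.192,-9.192), heading=184, 4 segment(s) drawn

Segment lengths:
  seg 1: (0,0) -> (10,0), length = 10
  seg 2: (10,0) -> (12.828,-2.828), length = 4
  seg 3: (12.828,-2.828) -> (14.243,-4.243), length = 2
  seg 4: (14.243,-4.243) -> (19.192,-9.192), length = 7
Total = 23

Answer: 23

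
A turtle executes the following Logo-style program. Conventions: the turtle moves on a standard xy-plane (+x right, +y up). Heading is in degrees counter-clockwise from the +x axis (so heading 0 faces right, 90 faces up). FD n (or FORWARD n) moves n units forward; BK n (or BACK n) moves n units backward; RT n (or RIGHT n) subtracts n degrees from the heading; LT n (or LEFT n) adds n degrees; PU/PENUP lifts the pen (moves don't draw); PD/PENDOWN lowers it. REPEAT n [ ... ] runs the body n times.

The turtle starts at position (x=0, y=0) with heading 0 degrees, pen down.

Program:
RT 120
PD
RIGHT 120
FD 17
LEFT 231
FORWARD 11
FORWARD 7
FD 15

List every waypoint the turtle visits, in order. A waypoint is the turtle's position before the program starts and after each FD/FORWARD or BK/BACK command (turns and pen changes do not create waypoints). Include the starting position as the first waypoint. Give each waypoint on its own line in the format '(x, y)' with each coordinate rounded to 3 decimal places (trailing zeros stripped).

Executing turtle program step by step:
Start: pos=(0,0), heading=0, pen down
RT 120: heading 0 -> 240
PD: pen down
RT 120: heading 240 -> 120
FD 17: (0,0) -> (-8.5,14.722) [heading=120, draw]
LT 231: heading 120 -> 351
FD 11: (-8.5,14.722) -> (2.365,13.002) [heading=351, draw]
FD 7: (2.365,13.002) -> (9.278,11.907) [heading=351, draw]
FD 15: (9.278,11.907) -> (24.094,9.56) [heading=351, draw]
Final: pos=(24.094,9.56), heading=351, 4 segment(s) drawn
Waypoints (5 total):
(0, 0)
(-8.5, 14.722)
(2.365, 13.002)
(9.278, 11.907)
(24.094, 9.56)

Answer: (0, 0)
(-8.5, 14.722)
(2.365, 13.002)
(9.278, 11.907)
(24.094, 9.56)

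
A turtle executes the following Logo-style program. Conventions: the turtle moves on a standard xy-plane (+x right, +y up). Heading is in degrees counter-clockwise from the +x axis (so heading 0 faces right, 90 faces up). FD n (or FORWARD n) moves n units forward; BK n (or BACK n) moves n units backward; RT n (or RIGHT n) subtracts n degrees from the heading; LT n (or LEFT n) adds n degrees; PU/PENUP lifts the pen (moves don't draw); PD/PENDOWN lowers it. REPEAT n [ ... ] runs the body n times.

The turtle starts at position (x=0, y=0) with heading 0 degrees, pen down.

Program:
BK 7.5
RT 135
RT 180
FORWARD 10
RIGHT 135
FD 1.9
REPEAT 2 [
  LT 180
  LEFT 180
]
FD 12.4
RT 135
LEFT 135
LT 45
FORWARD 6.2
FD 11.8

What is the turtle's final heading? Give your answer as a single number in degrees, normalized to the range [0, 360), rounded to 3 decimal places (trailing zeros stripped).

Answer: 315

Derivation:
Executing turtle program step by step:
Start: pos=(0,0), heading=0, pen down
BK 7.5: (0,0) -> (-7.5,0) [heading=0, draw]
RT 135: heading 0 -> 225
RT 180: heading 225 -> 45
FD 10: (-7.5,0) -> (-0.429,7.071) [heading=45, draw]
RT 135: heading 45 -> 270
FD 1.9: (-0.429,7.071) -> (-0.429,5.171) [heading=270, draw]
REPEAT 2 [
  -- iteration 1/2 --
  LT 180: heading 270 -> 90
  LT 180: heading 90 -> 270
  -- iteration 2/2 --
  LT 180: heading 270 -> 90
  LT 180: heading 90 -> 270
]
FD 12.4: (-0.429,5.171) -> (-0.429,-7.229) [heading=270, draw]
RT 135: heading 270 -> 135
LT 135: heading 135 -> 270
LT 45: heading 270 -> 315
FD 6.2: (-0.429,-7.229) -> (3.955,-11.613) [heading=315, draw]
FD 11.8: (3.955,-11.613) -> (12.299,-19.957) [heading=315, draw]
Final: pos=(12.299,-19.957), heading=315, 6 segment(s) drawn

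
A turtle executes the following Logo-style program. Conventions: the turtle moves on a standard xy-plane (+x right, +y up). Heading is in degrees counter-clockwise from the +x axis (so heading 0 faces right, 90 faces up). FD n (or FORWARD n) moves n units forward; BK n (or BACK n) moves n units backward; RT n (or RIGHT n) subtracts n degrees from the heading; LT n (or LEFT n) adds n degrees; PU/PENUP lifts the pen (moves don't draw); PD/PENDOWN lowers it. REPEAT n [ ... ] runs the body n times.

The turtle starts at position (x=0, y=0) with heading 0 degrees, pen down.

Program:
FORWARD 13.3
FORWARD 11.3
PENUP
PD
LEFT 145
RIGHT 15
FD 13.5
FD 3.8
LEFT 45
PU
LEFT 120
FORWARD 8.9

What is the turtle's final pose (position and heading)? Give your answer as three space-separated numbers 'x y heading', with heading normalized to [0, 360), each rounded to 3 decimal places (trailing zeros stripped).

Executing turtle program step by step:
Start: pos=(0,0), heading=0, pen down
FD 13.3: (0,0) -> (13.3,0) [heading=0, draw]
FD 11.3: (13.3,0) -> (24.6,0) [heading=0, draw]
PU: pen up
PD: pen down
LT 145: heading 0 -> 145
RT 15: heading 145 -> 130
FD 13.5: (24.6,0) -> (15.922,10.342) [heading=130, draw]
FD 3.8: (15.922,10.342) -> (13.48,13.253) [heading=130, draw]
LT 45: heading 130 -> 175
PU: pen up
LT 120: heading 175 -> 295
FD 8.9: (13.48,13.253) -> (17.241,5.186) [heading=295, move]
Final: pos=(17.241,5.186), heading=295, 4 segment(s) drawn

Answer: 17.241 5.186 295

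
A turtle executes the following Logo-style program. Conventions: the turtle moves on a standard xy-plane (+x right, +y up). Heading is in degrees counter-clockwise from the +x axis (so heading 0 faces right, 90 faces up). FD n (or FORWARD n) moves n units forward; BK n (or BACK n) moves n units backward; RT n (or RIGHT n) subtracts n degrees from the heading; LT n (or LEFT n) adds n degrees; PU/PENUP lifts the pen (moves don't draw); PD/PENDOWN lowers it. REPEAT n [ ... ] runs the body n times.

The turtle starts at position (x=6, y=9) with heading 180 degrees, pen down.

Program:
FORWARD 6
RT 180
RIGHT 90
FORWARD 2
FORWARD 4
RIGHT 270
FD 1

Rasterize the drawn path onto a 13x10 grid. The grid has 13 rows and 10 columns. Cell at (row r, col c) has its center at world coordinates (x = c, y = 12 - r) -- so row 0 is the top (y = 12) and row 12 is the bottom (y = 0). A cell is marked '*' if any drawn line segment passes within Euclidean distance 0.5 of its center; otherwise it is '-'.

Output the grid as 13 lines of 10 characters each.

Answer: ----------
----------
----------
*******---
*---------
*---------
*---------
*---------
*---------
**--------
----------
----------
----------

Derivation:
Segment 0: (6,9) -> (0,9)
Segment 1: (0,9) -> (0,7)
Segment 2: (0,7) -> (0,3)
Segment 3: (0,3) -> (1,3)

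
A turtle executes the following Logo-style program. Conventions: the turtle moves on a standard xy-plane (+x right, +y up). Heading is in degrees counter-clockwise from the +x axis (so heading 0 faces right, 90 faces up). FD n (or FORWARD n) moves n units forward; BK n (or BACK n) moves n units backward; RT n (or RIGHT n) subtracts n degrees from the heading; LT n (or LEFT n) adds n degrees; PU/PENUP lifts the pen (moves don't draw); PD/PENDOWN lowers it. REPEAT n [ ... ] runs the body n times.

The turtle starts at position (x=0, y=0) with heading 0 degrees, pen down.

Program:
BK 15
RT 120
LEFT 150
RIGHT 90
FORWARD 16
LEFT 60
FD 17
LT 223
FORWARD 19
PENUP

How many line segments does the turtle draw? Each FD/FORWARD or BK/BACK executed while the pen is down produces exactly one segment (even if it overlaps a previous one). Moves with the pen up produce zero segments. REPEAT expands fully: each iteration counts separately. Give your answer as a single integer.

Answer: 4

Derivation:
Executing turtle program step by step:
Start: pos=(0,0), heading=0, pen down
BK 15: (0,0) -> (-15,0) [heading=0, draw]
RT 120: heading 0 -> 240
LT 150: heading 240 -> 30
RT 90: heading 30 -> 300
FD 16: (-15,0) -> (-7,-13.856) [heading=300, draw]
LT 60: heading 300 -> 0
FD 17: (-7,-13.856) -> (10,-13.856) [heading=0, draw]
LT 223: heading 0 -> 223
FD 19: (10,-13.856) -> (-3.896,-26.814) [heading=223, draw]
PU: pen up
Final: pos=(-3.896,-26.814), heading=223, 4 segment(s) drawn
Segments drawn: 4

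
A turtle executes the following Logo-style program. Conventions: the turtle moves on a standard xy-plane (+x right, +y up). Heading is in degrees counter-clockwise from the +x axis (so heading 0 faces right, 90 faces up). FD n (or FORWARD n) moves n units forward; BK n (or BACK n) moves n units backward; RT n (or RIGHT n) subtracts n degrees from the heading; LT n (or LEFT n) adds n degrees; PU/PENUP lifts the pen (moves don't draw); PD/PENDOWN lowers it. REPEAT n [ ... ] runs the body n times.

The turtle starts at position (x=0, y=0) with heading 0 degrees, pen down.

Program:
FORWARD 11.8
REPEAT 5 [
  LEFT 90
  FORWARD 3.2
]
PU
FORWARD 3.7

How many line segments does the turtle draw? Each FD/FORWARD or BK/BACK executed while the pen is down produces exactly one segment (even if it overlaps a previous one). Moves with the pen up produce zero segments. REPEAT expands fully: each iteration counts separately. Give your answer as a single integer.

Answer: 6

Derivation:
Executing turtle program step by step:
Start: pos=(0,0), heading=0, pen down
FD 11.8: (0,0) -> (11.8,0) [heading=0, draw]
REPEAT 5 [
  -- iteration 1/5 --
  LT 90: heading 0 -> 90
  FD 3.2: (11.8,0) -> (11.8,3.2) [heading=90, draw]
  -- iteration 2/5 --
  LT 90: heading 90 -> 180
  FD 3.2: (11.8,3.2) -> (8.6,3.2) [heading=180, draw]
  -- iteration 3/5 --
  LT 90: heading 180 -> 270
  FD 3.2: (8.6,3.2) -> (8.6,0) [heading=270, draw]
  -- iteration 4/5 --
  LT 90: heading 270 -> 0
  FD 3.2: (8.6,0) -> (11.8,0) [heading=0, draw]
  -- iteration 5/5 --
  LT 90: heading 0 -> 90
  FD 3.2: (11.8,0) -> (11.8,3.2) [heading=90, draw]
]
PU: pen up
FD 3.7: (11.8,3.2) -> (11.8,6.9) [heading=90, move]
Final: pos=(11.8,6.9), heading=90, 6 segment(s) drawn
Segments drawn: 6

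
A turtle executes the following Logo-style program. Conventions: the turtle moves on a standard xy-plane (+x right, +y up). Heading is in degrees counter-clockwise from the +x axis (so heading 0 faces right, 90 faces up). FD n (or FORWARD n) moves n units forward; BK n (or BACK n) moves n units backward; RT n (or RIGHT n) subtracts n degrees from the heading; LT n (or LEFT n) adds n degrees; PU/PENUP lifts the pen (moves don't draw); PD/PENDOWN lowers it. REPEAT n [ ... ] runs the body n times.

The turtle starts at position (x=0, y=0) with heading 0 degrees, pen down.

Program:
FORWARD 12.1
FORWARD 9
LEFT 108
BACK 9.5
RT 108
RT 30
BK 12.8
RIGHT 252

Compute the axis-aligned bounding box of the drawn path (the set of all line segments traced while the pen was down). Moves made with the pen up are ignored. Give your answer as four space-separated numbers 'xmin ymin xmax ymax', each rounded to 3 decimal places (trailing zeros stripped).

Executing turtle program step by step:
Start: pos=(0,0), heading=0, pen down
FD 12.1: (0,0) -> (12.1,0) [heading=0, draw]
FD 9: (12.1,0) -> (21.1,0) [heading=0, draw]
LT 108: heading 0 -> 108
BK 9.5: (21.1,0) -> (24.036,-9.035) [heading=108, draw]
RT 108: heading 108 -> 0
RT 30: heading 0 -> 330
BK 12.8: (24.036,-9.035) -> (12.951,-2.635) [heading=330, draw]
RT 252: heading 330 -> 78
Final: pos=(12.951,-2.635), heading=78, 4 segment(s) drawn

Segment endpoints: x in {0, 12.1, 12.951, 21.1, 24.036}, y in {-9.035, -2.635, 0}
xmin=0, ymin=-9.035, xmax=24.036, ymax=0

Answer: 0 -9.035 24.036 0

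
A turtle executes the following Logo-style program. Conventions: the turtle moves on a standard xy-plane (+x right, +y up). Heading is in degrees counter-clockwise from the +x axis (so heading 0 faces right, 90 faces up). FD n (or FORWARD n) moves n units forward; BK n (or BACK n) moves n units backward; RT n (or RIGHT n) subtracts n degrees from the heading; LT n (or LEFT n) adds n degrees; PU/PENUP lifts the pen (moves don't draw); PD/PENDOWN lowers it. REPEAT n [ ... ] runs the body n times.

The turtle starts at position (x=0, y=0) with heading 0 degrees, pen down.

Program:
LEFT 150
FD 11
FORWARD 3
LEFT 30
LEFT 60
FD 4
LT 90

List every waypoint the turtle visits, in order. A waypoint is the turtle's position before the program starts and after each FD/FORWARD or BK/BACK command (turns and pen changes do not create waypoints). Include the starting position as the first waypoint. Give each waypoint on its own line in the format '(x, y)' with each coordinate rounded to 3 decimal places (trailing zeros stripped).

Executing turtle program step by step:
Start: pos=(0,0), heading=0, pen down
LT 150: heading 0 -> 150
FD 11: (0,0) -> (-9.526,5.5) [heading=150, draw]
FD 3: (-9.526,5.5) -> (-12.124,7) [heading=150, draw]
LT 30: heading 150 -> 180
LT 60: heading 180 -> 240
FD 4: (-12.124,7) -> (-14.124,3.536) [heading=240, draw]
LT 90: heading 240 -> 330
Final: pos=(-14.124,3.536), heading=330, 3 segment(s) drawn
Waypoints (4 total):
(0, 0)
(-9.526, 5.5)
(-12.124, 7)
(-14.124, 3.536)

Answer: (0, 0)
(-9.526, 5.5)
(-12.124, 7)
(-14.124, 3.536)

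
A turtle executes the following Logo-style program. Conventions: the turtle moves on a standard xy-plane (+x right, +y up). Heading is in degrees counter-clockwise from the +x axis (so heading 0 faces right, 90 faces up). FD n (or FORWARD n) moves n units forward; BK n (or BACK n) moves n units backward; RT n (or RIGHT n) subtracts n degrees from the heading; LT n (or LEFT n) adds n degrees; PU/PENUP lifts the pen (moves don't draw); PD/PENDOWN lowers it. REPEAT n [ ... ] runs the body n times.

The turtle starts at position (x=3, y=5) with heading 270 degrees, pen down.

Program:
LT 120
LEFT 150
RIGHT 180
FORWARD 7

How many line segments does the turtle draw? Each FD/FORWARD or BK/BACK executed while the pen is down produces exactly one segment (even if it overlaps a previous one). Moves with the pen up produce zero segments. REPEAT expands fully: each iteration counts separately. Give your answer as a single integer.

Answer: 1

Derivation:
Executing turtle program step by step:
Start: pos=(3,5), heading=270, pen down
LT 120: heading 270 -> 30
LT 150: heading 30 -> 180
RT 180: heading 180 -> 0
FD 7: (3,5) -> (10,5) [heading=0, draw]
Final: pos=(10,5), heading=0, 1 segment(s) drawn
Segments drawn: 1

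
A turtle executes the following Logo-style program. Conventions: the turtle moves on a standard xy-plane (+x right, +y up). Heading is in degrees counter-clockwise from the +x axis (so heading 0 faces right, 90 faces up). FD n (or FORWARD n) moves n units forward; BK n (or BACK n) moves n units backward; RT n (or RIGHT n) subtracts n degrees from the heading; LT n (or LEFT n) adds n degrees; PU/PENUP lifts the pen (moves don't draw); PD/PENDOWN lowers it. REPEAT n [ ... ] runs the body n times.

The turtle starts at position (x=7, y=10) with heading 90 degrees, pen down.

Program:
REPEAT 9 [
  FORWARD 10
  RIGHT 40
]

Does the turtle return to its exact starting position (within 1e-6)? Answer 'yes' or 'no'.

Answer: yes

Derivation:
Executing turtle program step by step:
Start: pos=(7,10), heading=90, pen down
REPEAT 9 [
  -- iteration 1/9 --
  FD 10: (7,10) -> (7,20) [heading=90, draw]
  RT 40: heading 90 -> 50
  -- iteration 2/9 --
  FD 10: (7,20) -> (13.428,27.66) [heading=50, draw]
  RT 40: heading 50 -> 10
  -- iteration 3/9 --
  FD 10: (13.428,27.66) -> (23.276,29.397) [heading=10, draw]
  RT 40: heading 10 -> 330
  -- iteration 4/9 --
  FD 10: (23.276,29.397) -> (31.936,24.397) [heading=330, draw]
  RT 40: heading 330 -> 290
  -- iteration 5/9 --
  FD 10: (31.936,24.397) -> (35.356,15) [heading=290, draw]
  RT 40: heading 290 -> 250
  -- iteration 6/9 --
  FD 10: (35.356,15) -> (31.936,5.603) [heading=250, draw]
  RT 40: heading 250 -> 210
  -- iteration 7/9 --
  FD 10: (31.936,5.603) -> (23.276,0.603) [heading=210, draw]
  RT 40: heading 210 -> 170
  -- iteration 8/9 --
  FD 10: (23.276,0.603) -> (13.428,2.34) [heading=170, draw]
  RT 40: heading 170 -> 130
  -- iteration 9/9 --
  FD 10: (13.428,2.34) -> (7,10) [heading=130, draw]
  RT 40: heading 130 -> 90
]
Final: pos=(7,10), heading=90, 9 segment(s) drawn

Start position: (7, 10)
Final position: (7, 10)
Distance = 0; < 1e-6 -> CLOSED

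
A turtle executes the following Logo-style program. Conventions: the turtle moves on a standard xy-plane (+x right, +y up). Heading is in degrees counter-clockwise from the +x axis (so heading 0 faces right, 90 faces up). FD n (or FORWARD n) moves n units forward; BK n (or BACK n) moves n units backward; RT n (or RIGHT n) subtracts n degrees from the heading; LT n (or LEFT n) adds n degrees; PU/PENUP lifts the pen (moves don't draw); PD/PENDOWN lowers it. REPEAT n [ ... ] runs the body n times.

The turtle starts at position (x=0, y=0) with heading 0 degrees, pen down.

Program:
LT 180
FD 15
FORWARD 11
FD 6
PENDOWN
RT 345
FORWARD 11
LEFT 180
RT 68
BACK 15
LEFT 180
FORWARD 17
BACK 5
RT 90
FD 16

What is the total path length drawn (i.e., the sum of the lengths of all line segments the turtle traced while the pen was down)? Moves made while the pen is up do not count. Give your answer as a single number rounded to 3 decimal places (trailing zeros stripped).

Executing turtle program step by step:
Start: pos=(0,0), heading=0, pen down
LT 180: heading 0 -> 180
FD 15: (0,0) -> (-15,0) [heading=180, draw]
FD 11: (-15,0) -> (-26,0) [heading=180, draw]
FD 6: (-26,0) -> (-32,0) [heading=180, draw]
PD: pen down
RT 345: heading 180 -> 195
FD 11: (-32,0) -> (-42.625,-2.847) [heading=195, draw]
LT 180: heading 195 -> 15
RT 68: heading 15 -> 307
BK 15: (-42.625,-2.847) -> (-51.652,9.133) [heading=307, draw]
LT 180: heading 307 -> 127
FD 17: (-51.652,9.133) -> (-61.883,22.709) [heading=127, draw]
BK 5: (-61.883,22.709) -> (-58.874,18.716) [heading=127, draw]
RT 90: heading 127 -> 37
FD 16: (-58.874,18.716) -> (-46.096,28.345) [heading=37, draw]
Final: pos=(-46.096,28.345), heading=37, 8 segment(s) drawn

Segment lengths:
  seg 1: (0,0) -> (-15,0), length = 15
  seg 2: (-15,0) -> (-26,0), length = 11
  seg 3: (-26,0) -> (-32,0), length = 6
  seg 4: (-32,0) -> (-42.625,-2.847), length = 11
  seg 5: (-42.625,-2.847) -> (-51.652,9.133), length = 15
  seg 6: (-51.652,9.133) -> (-61.883,22.709), length = 17
  seg 7: (-61.883,22.709) -> (-58.874,18.716), length = 5
  seg 8: (-58.874,18.716) -> (-46.096,28.345), length = 16
Total = 96

Answer: 96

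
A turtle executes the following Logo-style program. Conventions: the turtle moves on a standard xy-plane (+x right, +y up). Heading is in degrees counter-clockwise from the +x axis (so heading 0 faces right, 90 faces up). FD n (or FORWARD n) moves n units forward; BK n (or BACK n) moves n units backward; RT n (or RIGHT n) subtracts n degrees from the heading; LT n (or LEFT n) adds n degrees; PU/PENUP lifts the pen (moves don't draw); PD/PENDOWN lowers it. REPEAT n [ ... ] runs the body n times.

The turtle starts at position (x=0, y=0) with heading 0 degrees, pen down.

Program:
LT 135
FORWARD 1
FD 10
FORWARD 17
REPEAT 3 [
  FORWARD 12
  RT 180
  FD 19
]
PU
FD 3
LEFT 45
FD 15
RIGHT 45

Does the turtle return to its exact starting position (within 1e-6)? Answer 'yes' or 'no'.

Executing turtle program step by step:
Start: pos=(0,0), heading=0, pen down
LT 135: heading 0 -> 135
FD 1: (0,0) -> (-0.707,0.707) [heading=135, draw]
FD 10: (-0.707,0.707) -> (-7.778,7.778) [heading=135, draw]
FD 17: (-7.778,7.778) -> (-19.799,19.799) [heading=135, draw]
REPEAT 3 [
  -- iteration 1/3 --
  FD 12: (-19.799,19.799) -> (-28.284,28.284) [heading=135, draw]
  RT 180: heading 135 -> 315
  FD 19: (-28.284,28.284) -> (-14.849,14.849) [heading=315, draw]
  -- iteration 2/3 --
  FD 12: (-14.849,14.849) -> (-6.364,6.364) [heading=315, draw]
  RT 180: heading 315 -> 135
  FD 19: (-6.364,6.364) -> (-19.799,19.799) [heading=135, draw]
  -- iteration 3/3 --
  FD 12: (-19.799,19.799) -> (-28.284,28.284) [heading=135, draw]
  RT 180: heading 135 -> 315
  FD 19: (-28.284,28.284) -> (-14.849,14.849) [heading=315, draw]
]
PU: pen up
FD 3: (-14.849,14.849) -> (-12.728,12.728) [heading=315, move]
LT 45: heading 315 -> 0
FD 15: (-12.728,12.728) -> (2.272,12.728) [heading=0, move]
RT 45: heading 0 -> 315
Final: pos=(2.272,12.728), heading=315, 9 segment(s) drawn

Start position: (0, 0)
Final position: (2.272, 12.728)
Distance = 12.929; >= 1e-6 -> NOT closed

Answer: no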